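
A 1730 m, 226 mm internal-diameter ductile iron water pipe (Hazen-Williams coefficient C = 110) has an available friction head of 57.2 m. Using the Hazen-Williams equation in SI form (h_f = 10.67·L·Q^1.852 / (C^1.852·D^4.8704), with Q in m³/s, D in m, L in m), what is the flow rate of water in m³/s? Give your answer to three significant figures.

Q ≈ 0.0973 m³/s

Rearranging: Q = [h_f·C^1.852·D^4.8704 / (10.67·L)]^(1/1.852)
Q = [57.2·110^1.852·0.226^4.8704 / (10.67·1730)]^0.540 = 0.09731 m³/s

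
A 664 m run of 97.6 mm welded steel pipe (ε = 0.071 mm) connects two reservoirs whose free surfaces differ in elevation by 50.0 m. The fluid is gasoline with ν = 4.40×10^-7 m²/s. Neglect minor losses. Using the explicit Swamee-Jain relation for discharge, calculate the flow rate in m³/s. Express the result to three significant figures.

Swamee-Jain (Type II): Q = -0.965·√(gD⁵h_f/L)·ln[ε/(3.7D) + √(3.17ν²L/(gD³h_f))]
√(gD⁵h_f/L) = √(9.81·0.0976⁵·50.0/664) = 0.002558
ε/(3.7D) = 1.97×10^-4; √(3.17ν²L/(gD³h_f)) = 2.99×10^-5
Q = -0.965·0.002558·ln(2.265×10^-4) = 0.02072 m³/s
Check: V = 2.77 m/s, Re = 6.14×10^5, f = 0.01893, h_f = 50.3 m ≈ 50.0 m ✓

Q ≈ 0.0207 m³/s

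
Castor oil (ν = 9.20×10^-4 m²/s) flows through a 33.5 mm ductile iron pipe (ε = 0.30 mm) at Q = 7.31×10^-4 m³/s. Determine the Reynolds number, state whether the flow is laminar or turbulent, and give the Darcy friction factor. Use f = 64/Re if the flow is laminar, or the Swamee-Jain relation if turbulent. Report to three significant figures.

Re ≈ 30.2; laminar; f = 64/Re ≈ 2.12

V = 4Q/(πD²) = 0.8294 m/s
Re = VD/ν = 0.8294·0.0335/9.20×10^-4 = 30.2
Re < 2300 → laminar → f = 64/Re = 2.119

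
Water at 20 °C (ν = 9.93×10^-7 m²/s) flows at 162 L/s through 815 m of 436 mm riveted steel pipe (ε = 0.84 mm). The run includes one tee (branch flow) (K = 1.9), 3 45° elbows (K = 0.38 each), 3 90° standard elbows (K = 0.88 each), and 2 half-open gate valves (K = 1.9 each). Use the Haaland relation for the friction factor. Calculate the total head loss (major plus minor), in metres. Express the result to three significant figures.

H_L ≈ 3.21 m

V = 4Q/(πD²) = 1.085 m/s; V²/2g = 0.06001 m
Re = 4.76×10^5, ε/D = 0.00193 → f = 0.02358 (Haaland)
Major: h_f = f(L/D)·V²/2g = 0.02358·1869·0.06001 = 2.645 m
Minor: ΣK = 9.48; h_m = ΣK·V²/2g = 0.5689 m
Total H_L = 2.645 + 0.5689 = 3.214 m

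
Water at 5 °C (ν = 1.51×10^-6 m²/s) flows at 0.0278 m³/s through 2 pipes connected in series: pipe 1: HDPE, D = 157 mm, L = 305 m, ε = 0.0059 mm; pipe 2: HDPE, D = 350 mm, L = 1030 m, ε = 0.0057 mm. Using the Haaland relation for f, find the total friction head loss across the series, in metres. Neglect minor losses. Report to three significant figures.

Pipe 1: V = 1.436 m/s, Re = 1.49×10^5, ε/D = 3.76×10^-5, f = 0.01662, h_1 = f(L/D)V²/2g = 3.394 m
Pipe 2: V = 0.2889 m/s, Re = 6.70×10^4, ε/D = 1.63×10^-5, f = 0.01946, h_2 = f(L/D)V²/2g = 0.2437 m
Series → Q common, losses add: H = Σh = 3.638 m

H ≈ 3.64 m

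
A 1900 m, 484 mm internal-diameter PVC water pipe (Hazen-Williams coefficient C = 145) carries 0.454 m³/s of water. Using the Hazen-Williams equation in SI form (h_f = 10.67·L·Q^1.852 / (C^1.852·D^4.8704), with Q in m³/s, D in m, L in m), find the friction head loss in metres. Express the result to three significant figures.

h_f = 10.67·1900·0.454^1.852 / (145^1.852·0.484^4.8704) = 15.99 m

h_f ≈ 16.0 m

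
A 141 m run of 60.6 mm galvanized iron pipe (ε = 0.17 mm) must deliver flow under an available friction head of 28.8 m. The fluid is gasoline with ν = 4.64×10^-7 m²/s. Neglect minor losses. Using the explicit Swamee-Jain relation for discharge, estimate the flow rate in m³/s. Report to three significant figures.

Swamee-Jain (Type II): Q = -0.965·√(gD⁵h_f/L)·ln[ε/(3.7D) + √(3.17ν²L/(gD³h_f))]
√(gD⁵h_f/L) = √(9.81·0.0606⁵·28.8/141) = 0.001280
ε/(3.7D) = 7.58×10^-4; √(3.17ν²L/(gD³h_f)) = 3.91×10^-5
Q = -0.965·0.001280·ln(7.973×10^-4) = 0.008810 m³/s
Check: V = 3.05 m/s, Re = 3.99×10^5, f = 0.02616, h_f = 28.9 m ≈ 28.8 m ✓

Q ≈ 0.00881 m³/s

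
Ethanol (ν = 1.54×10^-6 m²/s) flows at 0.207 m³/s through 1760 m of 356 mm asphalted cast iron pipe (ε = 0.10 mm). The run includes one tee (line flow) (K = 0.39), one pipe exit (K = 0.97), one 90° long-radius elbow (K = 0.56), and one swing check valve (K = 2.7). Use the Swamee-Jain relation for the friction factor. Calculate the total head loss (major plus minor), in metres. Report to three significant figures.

H_L ≈ 18.7 m

V = 4Q/(πD²) = 2.080 m/s; V²/2g = 0.2204 m
Re = 4.81×10^5, ε/D = 2.81×10^-4 → f = 0.01627 (Swamee-Jain)
Major: h_f = f(L/D)·V²/2g = 0.01627·4944·0.2204 = 17.73 m
Minor: ΣK = 4.62; h_m = ΣK·V²/2g = 1.018 m
Total H_L = 17.73 + 1.018 = 18.74 m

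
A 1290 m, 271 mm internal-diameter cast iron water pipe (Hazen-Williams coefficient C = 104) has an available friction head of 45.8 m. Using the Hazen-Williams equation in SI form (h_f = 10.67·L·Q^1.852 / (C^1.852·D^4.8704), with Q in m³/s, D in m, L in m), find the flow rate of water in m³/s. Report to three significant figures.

Q ≈ 0.154 m³/s

Rearranging: Q = [h_f·C^1.852·D^4.8704 / (10.67·L)]^(1/1.852)
Q = [45.8·104^1.852·0.271^4.8704 / (10.67·1290)]^0.540 = 0.1541 m³/s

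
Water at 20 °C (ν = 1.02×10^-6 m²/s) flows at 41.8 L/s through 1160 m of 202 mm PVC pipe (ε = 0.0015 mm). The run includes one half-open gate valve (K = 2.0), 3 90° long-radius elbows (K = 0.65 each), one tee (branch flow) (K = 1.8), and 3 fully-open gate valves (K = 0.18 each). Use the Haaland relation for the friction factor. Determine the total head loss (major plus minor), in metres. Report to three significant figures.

H_L ≈ 7.92 m

V = 4Q/(πD²) = 1.304 m/s; V²/2g = 0.08671 m
Re = 2.58×10^5, ε/D = 7.43×10^-6 → f = 0.01481 (Haaland)
Major: h_f = f(L/D)·V²/2g = 0.01481·5743·0.08671 = 7.373 m
Minor: ΣK = 6.29; h_m = ΣK·V²/2g = 0.5454 m
Total H_L = 7.373 + 0.5454 = 7.918 m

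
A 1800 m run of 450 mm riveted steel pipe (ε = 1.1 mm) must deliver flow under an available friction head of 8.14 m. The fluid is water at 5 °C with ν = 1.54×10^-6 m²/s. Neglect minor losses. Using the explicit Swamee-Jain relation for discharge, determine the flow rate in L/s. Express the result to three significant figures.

Swamee-Jain (Type II): Q = -0.965·√(gD⁵h_f/L)·ln[ε/(3.7D) + √(3.17ν²L/(gD³h_f))]
√(gD⁵h_f/L) = √(9.81·0.450⁵·8.14/1800) = 0.02861
ε/(3.7D) = 6.61×10^-4; √(3.17ν²L/(gD³h_f)) = 4.31×10^-5
Q = -0.965·0.02861·ln(7.038×10^-4) = 0.2004 m³/s
Check: V = 1.26 m/s, Re = 3.68×10^5, f = 0.02528, h_f = 8.19 m ≈ 8.14 m ✓

Q ≈ 200 L/s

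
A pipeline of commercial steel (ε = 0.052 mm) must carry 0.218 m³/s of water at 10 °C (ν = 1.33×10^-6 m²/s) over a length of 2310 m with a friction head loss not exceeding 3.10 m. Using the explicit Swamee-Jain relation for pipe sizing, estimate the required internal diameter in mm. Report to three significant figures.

Swamee-Jain (Type III): D = 0.66·[ε^1.25·(LQ²/(gh_f))^4.75 + ν·Q^9.4·(L/(gh_f))^5.2]^0.04
LQ²/(gh_f) = 3.610; L/(gh_f) = 75.96
Term 1 = ε^1.25·(…)^4.75 = 0.00196; Term 2 = ν·Q^9.4·(…)^5.2 = 0.00483
D = 0.66·(0.00196 + 0.00483)^0.04 = 0.5406 m = 541 mm
Check: V = 0.950 m/s, Re = 3.86×10^5, f = 0.01489, h_f = 2.93 m ≈ 3.10 m ✓

D ≈ 541 mm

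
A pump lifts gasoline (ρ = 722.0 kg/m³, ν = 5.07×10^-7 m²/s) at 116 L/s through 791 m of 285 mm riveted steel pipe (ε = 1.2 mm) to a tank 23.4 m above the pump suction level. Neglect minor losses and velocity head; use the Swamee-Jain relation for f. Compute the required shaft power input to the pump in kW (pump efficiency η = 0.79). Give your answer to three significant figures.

P_shaft ≈ 38.4 kW

V = 4Q/(πD²) = 1.818 m/s; Re = 1.02×10^6; ε/D = 0.00421; f = 0.02901
h_f = f(L/D)V²/2g = 13.57 m
Total head H = z + h_f = 23.4 + 13.57 = 36.97 m
P_hyd = ρgQH = 722.0·9.81·0.116·36.97 = 30.38 kW
P_shaft = P_hyd/η = 30.38/0.79 = 38.45 kW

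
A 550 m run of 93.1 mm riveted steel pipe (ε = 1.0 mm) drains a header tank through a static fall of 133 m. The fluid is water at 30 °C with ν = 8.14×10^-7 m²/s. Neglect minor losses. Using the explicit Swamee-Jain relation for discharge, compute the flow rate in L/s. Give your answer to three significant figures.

Q ≈ 22.9 L/s

Swamee-Jain (Type II): Q = -0.965·√(gD⁵h_f/L)·ln[ε/(3.7D) + √(3.17ν²L/(gD³h_f))]
√(gD⁵h_f/L) = √(9.81·0.0931⁵·133/550) = 0.004073
ε/(3.7D) = 0.00290; √(3.17ν²L/(gD³h_f)) = 3.31×10^-5
Q = -0.965·0.004073·ln(0.002936) = 0.02292 m³/s
Check: V = 3.37 m/s, Re = 3.85×10^5, f = 0.03908, h_f = 133 m ≈ 133 m ✓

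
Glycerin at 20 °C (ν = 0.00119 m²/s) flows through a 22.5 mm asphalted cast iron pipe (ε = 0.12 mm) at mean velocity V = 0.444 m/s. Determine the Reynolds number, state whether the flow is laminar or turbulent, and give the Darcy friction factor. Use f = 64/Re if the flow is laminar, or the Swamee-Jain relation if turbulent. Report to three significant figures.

Re ≈ 8.39; laminar; f = 64/Re ≈ 7.62

Re = VD/ν = 0.4440·0.0225/0.00119 = 8.39
Re < 2300 → laminar → f = 64/Re = 7.624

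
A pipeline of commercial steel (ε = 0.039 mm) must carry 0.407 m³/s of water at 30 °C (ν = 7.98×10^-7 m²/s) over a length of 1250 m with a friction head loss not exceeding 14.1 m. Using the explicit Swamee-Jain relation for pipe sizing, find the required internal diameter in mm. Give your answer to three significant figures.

D ≈ 439 mm

Swamee-Jain (Type III): D = 0.66·[ε^1.25·(LQ²/(gh_f))^4.75 + ν·Q^9.4·(L/(gh_f))^5.2]^0.04
LQ²/(gh_f) = 1.497; L/(gh_f) = 9.037
Term 1 = ε^1.25·(…)^4.75 = 2.09×10^-5; Term 2 = ν·Q^9.4·(…)^5.2 = 1.60×10^-5
D = 0.66·(2.09×10^-5 + 1.60×10^-5)^0.04 = 0.4388 m = 439 mm
Check: V = 2.69 m/s, Re = 1.48×10^6, f = 0.01293, h_f = 13.6 m ≈ 14.1 m ✓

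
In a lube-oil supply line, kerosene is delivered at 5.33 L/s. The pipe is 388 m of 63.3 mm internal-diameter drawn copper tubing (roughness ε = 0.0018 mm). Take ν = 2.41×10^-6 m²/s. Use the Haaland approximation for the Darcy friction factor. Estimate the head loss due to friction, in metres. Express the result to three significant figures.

h_f ≈ 19.1 m

V = 4Q/(πD²) = 4·0.00533/(π·0.0633²) = 1.694 m/s
Re = VD/ν = 1.694·0.0633/2.41×10^-6 = 4.45×10^4 → turbulent
ε/D = 0.0018/63.3 = 2.84×10^-5
Haaland: f = 0.02133
h_f = f(L/D)V²/(2g) = 0.02133·(388/0.0633)·1.694²/(2·9.81) = 19.12 m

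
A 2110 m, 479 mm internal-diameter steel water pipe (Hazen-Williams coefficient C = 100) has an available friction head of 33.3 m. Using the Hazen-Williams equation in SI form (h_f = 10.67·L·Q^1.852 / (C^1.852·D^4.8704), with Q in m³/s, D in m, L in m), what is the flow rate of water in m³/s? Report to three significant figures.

Q ≈ 0.428 m³/s

Rearranging: Q = [h_f·C^1.852·D^4.8704 / (10.67·L)]^(1/1.852)
Q = [33.3·100^1.852·0.479^4.8704 / (10.67·2110)]^0.540 = 0.4278 m³/s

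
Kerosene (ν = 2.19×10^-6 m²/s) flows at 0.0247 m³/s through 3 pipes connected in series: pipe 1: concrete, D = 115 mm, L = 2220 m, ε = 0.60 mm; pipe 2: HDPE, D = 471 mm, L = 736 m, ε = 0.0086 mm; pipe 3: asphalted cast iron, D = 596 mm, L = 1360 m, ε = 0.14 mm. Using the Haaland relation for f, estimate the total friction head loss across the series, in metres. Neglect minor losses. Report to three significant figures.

Pipe 1: V = 2.378 m/s, Re = 1.25×10^5, ε/D = 0.00522, f = 0.03149, h_1 = f(L/D)V²/2g = 175.2 m
Pipe 2: V = 0.1418 m/s, Re = 3.05×10^4, ε/D = 1.83×10^-5, f = 0.02326, h_2 = f(L/D)V²/2g = 0.03723 m
Pipe 3: V = 0.08853 m/s, Re = 2.41×10^4, ε/D = 2.35×10^-4, f = 0.02504, h_3 = f(L/D)V²/2g = 0.02282 m
Series → Q common, losses add: H = Σh = 175.3 m

H ≈ 175 m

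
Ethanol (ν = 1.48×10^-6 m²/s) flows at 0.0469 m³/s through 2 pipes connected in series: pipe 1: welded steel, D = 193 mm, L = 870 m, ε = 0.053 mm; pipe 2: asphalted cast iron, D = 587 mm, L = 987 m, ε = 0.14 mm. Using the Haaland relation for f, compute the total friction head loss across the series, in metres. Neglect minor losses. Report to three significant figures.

H ≈ 10.2 m

Pipe 1: V = 1.603 m/s, Re = 2.09×10^5, ε/D = 2.75×10^-4, f = 0.01726, h_1 = f(L/D)V²/2g = 10.19 m
Pipe 2: V = 0.1733 m/s, Re = 6.87×10^4, ε/D = 2.39×10^-4, f = 0.02018, h_2 = f(L/D)V²/2g = 0.05193 m
Series → Q common, losses add: H = Σh = 10.24 m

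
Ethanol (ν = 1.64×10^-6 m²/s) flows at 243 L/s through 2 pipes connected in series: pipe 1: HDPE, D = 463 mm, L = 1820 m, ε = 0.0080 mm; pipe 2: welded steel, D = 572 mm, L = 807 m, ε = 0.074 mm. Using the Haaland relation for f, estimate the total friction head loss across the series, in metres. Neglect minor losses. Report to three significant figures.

Pipe 1: V = 1.443 m/s, Re = 4.07×10^5, ε/D = 1.73×10^-5, f = 0.01373, h_1 = f(L/D)V²/2g = 5.730 m
Pipe 2: V = 0.9456 m/s, Re = 3.30×10^5, ε/D = 1.29×10^-4, f = 0.01530, h_2 = f(L/D)V²/2g = 0.9837 m
Series → Q common, losses add: H = Σh = 6.714 m

H ≈ 6.71 m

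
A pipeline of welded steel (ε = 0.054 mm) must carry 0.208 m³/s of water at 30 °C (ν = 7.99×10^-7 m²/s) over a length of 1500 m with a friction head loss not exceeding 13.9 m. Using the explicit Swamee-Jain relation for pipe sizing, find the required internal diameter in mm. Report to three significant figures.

Swamee-Jain (Type III): D = 0.66·[ε^1.25·(LQ²/(gh_f))^4.75 + ν·Q^9.4·(L/(gh_f))^5.2]^0.04
LQ²/(gh_f) = 0.4759; L/(gh_f) = 11.00
Term 1 = ε^1.25·(…)^4.75 = 1.36×10^-7; Term 2 = ν·Q^9.4·(…)^5.2 = 8.08×10^-8
D = 0.66·(1.36×10^-7 + 8.08×10^-8)^0.04 = 0.3573 m = 357 mm
Check: V = 2.07 m/s, Re = 9.28×10^5, f = 0.01427, h_f = 13.1 m ≈ 13.9 m ✓

D ≈ 357 mm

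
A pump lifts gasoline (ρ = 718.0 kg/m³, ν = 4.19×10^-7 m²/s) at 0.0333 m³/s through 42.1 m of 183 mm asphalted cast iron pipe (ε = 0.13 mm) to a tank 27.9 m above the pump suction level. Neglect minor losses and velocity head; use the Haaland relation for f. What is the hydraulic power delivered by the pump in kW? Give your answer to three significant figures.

P_hyd ≈ 6.63 kW

V = 4Q/(πD²) = 1.266 m/s; Re = 5.53×10^5; ε/D = 7.10×10^-4; f = 0.01874
h_f = f(L/D)V²/2g = 0.3522 m
Total head H = z + h_f = 27.9 + 0.3522 = 28.25 m
P_hyd = ρgQH = 718.0·9.81·0.0333·28.25 = 6.627 kW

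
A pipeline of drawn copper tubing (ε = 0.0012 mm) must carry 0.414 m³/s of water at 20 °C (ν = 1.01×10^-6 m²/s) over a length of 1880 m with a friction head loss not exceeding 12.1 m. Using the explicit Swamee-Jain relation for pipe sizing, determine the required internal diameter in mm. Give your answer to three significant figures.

Swamee-Jain (Type III): D = 0.66·[ε^1.25·(LQ²/(gh_f))^4.75 + ν·Q^9.4·(L/(gh_f))^5.2]^0.04
LQ²/(gh_f) = 2.715; L/(gh_f) = 15.84
Term 1 = ε^1.25·(…)^4.75 = 4.56×10^-6; Term 2 = ν·Q^9.4·(…)^5.2 = 4.39×10^-4
D = 0.66·(4.56×10^-6 + 4.39×10^-4)^0.04 = 0.4846 m = 485 mm
Check: V = 2.24 m/s, Re = 1.08×10^6, f = 0.01153, h_f = 11.5 m ≈ 12.1 m ✓

D ≈ 485 mm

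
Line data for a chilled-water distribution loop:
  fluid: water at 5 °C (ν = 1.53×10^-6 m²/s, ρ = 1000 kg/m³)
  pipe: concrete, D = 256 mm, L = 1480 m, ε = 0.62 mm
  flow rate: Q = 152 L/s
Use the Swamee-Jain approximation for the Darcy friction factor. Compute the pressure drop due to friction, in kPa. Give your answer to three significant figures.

Δp ≈ 633 kPa

V = 4Q/(πD²) = 4·0.152/(π·0.256²) = 2.953 m/s
Re = VD/ν = 2.953·0.256/1.53×10^-6 = 4.94×10^5 → turbulent
ε/D = 0.62/256 = 0.00242
Swamee-Jain: f = 0.02509
h_f = f(L/D)V²/(2g) = 0.02509·(1480/0.256)·2.953²/(2·9.81) = 64.48 m
Δp = ρg·h_f = 1000·9.81·64.48 = 632.6 kPa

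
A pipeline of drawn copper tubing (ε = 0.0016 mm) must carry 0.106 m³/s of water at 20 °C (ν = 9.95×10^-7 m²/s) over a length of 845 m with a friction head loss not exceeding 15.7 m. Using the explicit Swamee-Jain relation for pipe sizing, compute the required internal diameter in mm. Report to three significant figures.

D ≈ 233 mm

Swamee-Jain (Type III): D = 0.66·[ε^1.25·(LQ²/(gh_f))^4.75 + ν·Q^9.4·(L/(gh_f))^5.2]^0.04
LQ²/(gh_f) = 0.06165; L/(gh_f) = 5.486
Term 1 = ε^1.25·(…)^4.75 = 1.02×10^-13; Term 2 = ν·Q^9.4·(…)^5.2 = 4.79×10^-12
D = 0.66·(1.02×10^-13 + 4.79×10^-12)^0.04 = 0.2329 m = 233 mm
Check: V = 2.49 m/s, Re = 5.82×10^5, f = 0.01286, h_f = 14.7 m ≈ 15.7 m ✓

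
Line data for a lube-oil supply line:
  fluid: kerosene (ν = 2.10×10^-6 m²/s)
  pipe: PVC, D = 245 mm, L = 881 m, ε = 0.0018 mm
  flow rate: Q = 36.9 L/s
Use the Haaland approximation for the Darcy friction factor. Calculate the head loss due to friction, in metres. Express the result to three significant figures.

V = 4Q/(πD²) = 4·0.0369/(π·0.245²) = 0.7827 m/s
Re = VD/ν = 0.7827·0.245/2.10×10^-6 = 9.13×10^4 → turbulent
ε/D = 0.0018/245 = 7.35×10^-6
Haaland: f = 0.01819
h_f = f(L/D)V²/(2g) = 0.01819·(881/0.245)·0.7827²/(2·9.81) = 2.043 m

h_f ≈ 2.04 m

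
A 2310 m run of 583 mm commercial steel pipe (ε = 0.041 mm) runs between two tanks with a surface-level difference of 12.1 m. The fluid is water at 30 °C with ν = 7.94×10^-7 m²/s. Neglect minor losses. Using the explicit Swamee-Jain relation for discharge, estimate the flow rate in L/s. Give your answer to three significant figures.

Q ≈ 586 L/s

Swamee-Jain (Type II): Q = -0.965·√(gD⁵h_f/L)·ln[ε/(3.7D) + √(3.17ν²L/(gD³h_f))]
√(gD⁵h_f/L) = √(9.81·0.583⁵·12.1/2310) = 0.05883
ε/(3.7D) = 1.90×10^-5; √(3.17ν²L/(gD³h_f)) = 1.40×10^-5
Q = -0.965·0.05883·ln(3.302×10^-5) = 0.5858 m³/s
Check: V = 2.19 m/s, Re = 1.61×10^6, f = 0.01251, h_f = 12.2 m ≈ 12.1 m ✓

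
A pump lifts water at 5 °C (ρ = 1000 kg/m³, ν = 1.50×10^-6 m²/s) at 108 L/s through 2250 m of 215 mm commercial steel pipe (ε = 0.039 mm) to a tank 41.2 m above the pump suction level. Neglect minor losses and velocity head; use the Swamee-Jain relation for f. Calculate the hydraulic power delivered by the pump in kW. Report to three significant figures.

V = 4Q/(πD²) = 2.975 m/s; Re = 4.26×10^5; ε/D = 1.81×10^-4; f = 0.01556
h_f = f(L/D)V²/2g = 73.47 m
Total head H = z + h_f = 41.2 + 73.47 = 114.7 m
P_hyd = ρgQH = 1000·9.81·0.108·114.7 = 121.5 kW

P_hyd ≈ 121 kW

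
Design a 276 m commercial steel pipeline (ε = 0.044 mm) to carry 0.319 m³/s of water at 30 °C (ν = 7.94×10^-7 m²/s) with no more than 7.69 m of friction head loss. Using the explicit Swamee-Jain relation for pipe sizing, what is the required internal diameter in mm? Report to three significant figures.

Swamee-Jain (Type III): D = 0.66·[ε^1.25·(LQ²/(gh_f))^4.75 + ν·Q^9.4·(L/(gh_f))^5.2]^0.04
LQ²/(gh_f) = 0.3723; L/(gh_f) = 3.659
Term 1 = ε^1.25·(…)^4.75 = 3.28×10^-8; Term 2 = ν·Q^9.4·(…)^5.2 = 1.46×10^-8
D = 0.66·(3.28×10^-8 + 1.46×10^-8)^0.04 = 0.3362 m = 336 mm
Check: V = 3.59 m/s, Re = 1.52×10^6, f = 0.01357, h_f = 7.33 m ≈ 7.69 m ✓

D ≈ 336 mm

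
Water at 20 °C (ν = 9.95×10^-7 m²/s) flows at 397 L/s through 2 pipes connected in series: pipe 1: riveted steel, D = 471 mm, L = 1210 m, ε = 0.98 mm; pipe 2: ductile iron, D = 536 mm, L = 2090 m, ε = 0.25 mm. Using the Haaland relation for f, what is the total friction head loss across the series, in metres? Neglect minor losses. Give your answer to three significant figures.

Pipe 1: V = 2.279 m/s, Re = 1.08×10^6, ε/D = 0.00208, f = 0.02386, h_1 = f(L/D)V²/2g = 16.22 m
Pipe 2: V = 1.759 m/s, Re = 9.48×10^5, ε/D = 4.66×10^-4, f = 0.01696, h_2 = f(L/D)V²/2g = 10.43 m
Series → Q common, losses add: H = Σh = 26.66 m

H ≈ 26.7 m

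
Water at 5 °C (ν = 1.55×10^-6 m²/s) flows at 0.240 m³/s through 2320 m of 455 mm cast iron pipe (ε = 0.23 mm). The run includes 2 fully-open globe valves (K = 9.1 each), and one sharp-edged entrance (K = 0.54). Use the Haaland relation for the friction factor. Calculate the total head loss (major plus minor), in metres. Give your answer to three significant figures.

V = 4Q/(πD²) = 1.476 m/s; V²/2g = 0.1110 m
Re = 4.33×10^5, ε/D = 5.05×10^-4 → f = 0.01773 (Haaland)
Major: h_f = f(L/D)·V²/2g = 0.01773·5099·0.1110 = 10.04 m
Minor: ΣK = 18.7; h_m = ΣK·V²/2g = 2.081 m
Total H_L = 10.04 + 2.081 = 12.12 m

H_L ≈ 12.1 m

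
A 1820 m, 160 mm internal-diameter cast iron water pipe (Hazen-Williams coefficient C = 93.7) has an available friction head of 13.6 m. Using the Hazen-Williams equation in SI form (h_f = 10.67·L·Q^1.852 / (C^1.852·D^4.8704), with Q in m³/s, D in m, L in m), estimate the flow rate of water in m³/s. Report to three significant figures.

Q ≈ 0.0150 m³/s

Rearranging: Q = [h_f·C^1.852·D^4.8704 / (10.67·L)]^(1/1.852)
Q = [13.6·93.7^1.852·0.160^4.8704 / (10.67·1820)]^0.540 = 0.01497 m³/s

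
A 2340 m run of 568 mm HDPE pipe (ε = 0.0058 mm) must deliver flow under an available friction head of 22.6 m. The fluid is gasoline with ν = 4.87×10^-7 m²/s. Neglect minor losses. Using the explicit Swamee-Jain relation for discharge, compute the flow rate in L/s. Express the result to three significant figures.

Q ≈ 836 L/s

Swamee-Jain (Type II): Q = -0.965·√(gD⁵h_f/L)·ln[ε/(3.7D) + √(3.17ν²L/(gD³h_f))]
√(gD⁵h_f/L) = √(9.81·0.568⁵·22.6/2340) = 0.07484
ε/(3.7D) = 2.76×10^-6; √(3.17ν²L/(gD³h_f)) = 6.58×10^-6
Q = -0.965·0.07484·ln(9.340×10^-6) = 0.8364 m³/s
Check: V = 3.30 m/s, Re = 3.85×10^6, f = 0.009921, h_f = 22.7 m ≈ 22.6 m ✓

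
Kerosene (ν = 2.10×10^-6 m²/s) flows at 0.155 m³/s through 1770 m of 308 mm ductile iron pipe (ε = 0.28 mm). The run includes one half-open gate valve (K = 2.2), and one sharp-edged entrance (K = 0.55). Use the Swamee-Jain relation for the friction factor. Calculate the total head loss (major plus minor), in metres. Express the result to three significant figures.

H_L ≈ 26.4 m

V = 4Q/(πD²) = 2.080 m/s; V²/2g = 0.2206 m
Re = 3.05×10^5, ε/D = 9.09×10^-4 → f = 0.02034 (Swamee-Jain)
Major: h_f = f(L/D)·V²/2g = 0.02034·5747·0.2206 = 25.79 m
Minor: ΣK = 2.75; h_m = ΣK·V²/2g = 0.6066 m
Total H_L = 25.79 + 0.6066 = 26.40 m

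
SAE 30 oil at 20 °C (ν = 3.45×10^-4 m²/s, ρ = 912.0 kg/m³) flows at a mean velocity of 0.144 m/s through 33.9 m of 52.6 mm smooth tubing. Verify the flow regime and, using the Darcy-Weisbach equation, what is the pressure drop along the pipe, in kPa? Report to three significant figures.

Δp ≈ 17.8 kPa

Re = VD/ν = 0.144·0.05260/3.45×10^-4 = 22.0 → laminar (Re < 2300)
f = 64/Re = 2.915
h_f = f(L/D)V²/(2g) = 2.915·(33.9/0.05260)·0.144²/(2·9.81) = 1.986 m
Δp = ρg·h_f = 912.0·9.81·1.986 = 17.76 kPa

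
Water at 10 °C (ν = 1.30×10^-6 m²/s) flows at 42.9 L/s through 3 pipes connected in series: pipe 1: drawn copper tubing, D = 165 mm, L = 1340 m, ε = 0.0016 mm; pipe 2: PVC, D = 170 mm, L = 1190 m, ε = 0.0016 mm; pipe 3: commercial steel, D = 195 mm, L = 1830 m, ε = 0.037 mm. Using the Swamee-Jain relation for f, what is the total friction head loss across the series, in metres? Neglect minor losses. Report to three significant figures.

Pipe 1: V = 2.006 m/s, Re = 2.55×10^5, ε/D = 9.70×10^-6, f = 0.01493, h_1 = f(L/D)V²/2g = 24.87 m
Pipe 2: V = 1.890 m/s, Re = 2.47×10^5, ε/D = 9.41×10^-6, f = 0.01501, h_2 = f(L/D)V²/2g = 19.13 m
Pipe 3: V = 1.436 m/s, Re = 2.15×10^5, ε/D = 1.90×10^-4, f = 0.01689, h_3 = f(L/D)V²/2g = 16.67 m
Series → Q common, losses add: H = Σh = 60.68 m

H ≈ 60.7 m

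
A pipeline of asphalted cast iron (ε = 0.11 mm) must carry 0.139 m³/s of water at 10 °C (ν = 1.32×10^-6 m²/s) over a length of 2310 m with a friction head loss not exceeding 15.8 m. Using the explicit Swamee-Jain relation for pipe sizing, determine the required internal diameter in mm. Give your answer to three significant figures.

D ≈ 336 mm

Swamee-Jain (Type III): D = 0.66·[ε^1.25·(LQ²/(gh_f))^4.75 + ν·Q^9.4·(L/(gh_f))^5.2]^0.04
LQ²/(gh_f) = 0.2879; L/(gh_f) = 14.90
Term 1 = ε^1.25·(…)^4.75 = 3.04×10^-8; Term 2 = ν·Q^9.4·(…)^5.2 = 1.47×10^-8
D = 0.66·(3.04×10^-8 + 1.47×10^-8)^0.04 = 0.3355 m = 336 mm
Check: V = 1.57 m/s, Re = 4.00×10^5, f = 0.01685, h_f = 14.6 m ≈ 15.8 m ✓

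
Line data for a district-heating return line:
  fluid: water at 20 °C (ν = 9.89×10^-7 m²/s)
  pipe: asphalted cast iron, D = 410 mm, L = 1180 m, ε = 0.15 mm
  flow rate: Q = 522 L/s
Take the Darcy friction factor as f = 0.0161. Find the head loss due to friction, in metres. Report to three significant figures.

h_f ≈ 36.9 m

V = 4Q/(πD²) = 4·0.522/(π·0.410²) = 3.954 m/s
h_f = f(L/D)V²/(2g) = 0.01610·(1180/0.410)·3.954²/(2·9.81) = 36.92 m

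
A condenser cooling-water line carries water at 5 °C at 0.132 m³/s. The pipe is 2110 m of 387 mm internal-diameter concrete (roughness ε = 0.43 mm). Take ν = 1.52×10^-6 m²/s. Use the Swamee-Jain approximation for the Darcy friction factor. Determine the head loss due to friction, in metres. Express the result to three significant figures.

V = 4Q/(πD²) = 4·0.132/(π·0.387²) = 1.122 m/s
Re = VD/ν = 1.122·0.387/1.52×10^-6 = 2.86×10^5 → turbulent
ε/D = 0.43/387 = 0.00111
Swamee-Jain: f = 0.02124
h_f = f(L/D)V²/(2g) = 0.02124·(2110/0.387)·1.122²/(2·9.81) = 7.433 m

h_f ≈ 7.43 m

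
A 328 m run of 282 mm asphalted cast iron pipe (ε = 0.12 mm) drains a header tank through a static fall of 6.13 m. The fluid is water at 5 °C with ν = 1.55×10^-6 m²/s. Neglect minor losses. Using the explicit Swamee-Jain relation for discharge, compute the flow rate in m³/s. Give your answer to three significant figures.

Swamee-Jain (Type II): Q = -0.965·√(gD⁵h_f/L)·ln[ε/(3.7D) + √(3.17ν²L/(gD³h_f))]
√(gD⁵h_f/L) = √(9.81·0.282⁵·6.13/328) = 0.01808
ε/(3.7D) = 1.15×10^-4; √(3.17ν²L/(gD³h_f)) = 4.30×10^-5
Q = -0.965·0.01808·ln(1.580×10^-4) = 0.1527 m³/s
Check: V = 2.45 m/s, Re = 4.45×10^5, f = 0.01741, h_f = 6.17 m ≈ 6.13 m ✓

Q ≈ 0.153 m³/s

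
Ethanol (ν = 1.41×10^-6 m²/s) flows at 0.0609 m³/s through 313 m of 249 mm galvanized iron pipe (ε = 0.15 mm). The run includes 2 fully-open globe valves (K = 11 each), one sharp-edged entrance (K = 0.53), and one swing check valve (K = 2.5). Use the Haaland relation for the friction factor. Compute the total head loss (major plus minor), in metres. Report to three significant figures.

V = 4Q/(πD²) = 1.251 m/s; V²/2g = 0.07972 m
Re = 2.21×10^5, ε/D = 6.02×10^-4 → f = 0.01902 (Haaland)
Major: h_f = f(L/D)·V²/2g = 0.01902·1257·0.07972 = 1.906 m
Minor: ΣK = 25.0; h_m = ΣK·V²/2g = 1.995 m
Total H_L = 1.906 + 1.995 = 3.901 m

H_L ≈ 3.90 m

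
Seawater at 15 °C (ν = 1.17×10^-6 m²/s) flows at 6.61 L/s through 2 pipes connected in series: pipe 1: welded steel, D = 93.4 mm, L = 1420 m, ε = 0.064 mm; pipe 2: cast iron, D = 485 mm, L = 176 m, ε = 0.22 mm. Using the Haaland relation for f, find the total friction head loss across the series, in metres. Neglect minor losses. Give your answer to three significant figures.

H ≈ 15.5 m

Pipe 1: V = 0.9648 m/s, Re = 7.70×10^4, ε/D = 6.85×10^-4, f = 0.02147, h_1 = f(L/D)V²/2g = 15.48 m
Pipe 2: V = 0.03578 m/s, Re = 1.48×10^4, ε/D = 4.54×10^-4, f = 0.02848, h_2 = f(L/D)V²/2g = 6.744×10^-4 m
Series → Q common, losses add: H = Σh = 15.48 m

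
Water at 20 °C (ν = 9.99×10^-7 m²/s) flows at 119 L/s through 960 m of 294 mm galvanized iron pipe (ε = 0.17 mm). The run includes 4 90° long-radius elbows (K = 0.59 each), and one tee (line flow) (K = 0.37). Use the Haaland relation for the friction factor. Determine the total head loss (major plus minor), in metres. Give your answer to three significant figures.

H_L ≈ 9.65 m

V = 4Q/(πD²) = 1.753 m/s; V²/2g = 0.1566 m
Re = 5.16×10^5, ε/D = 5.78×10^-4 → f = 0.01804 (Haaland)
Major: h_f = f(L/D)·V²/2g = 0.01804·3265·0.1566 = 9.223 m
Minor: ΣK = 2.73; h_m = ΣK·V²/2g = 0.4276 m
Total H_L = 9.223 + 0.4276 = 9.650 m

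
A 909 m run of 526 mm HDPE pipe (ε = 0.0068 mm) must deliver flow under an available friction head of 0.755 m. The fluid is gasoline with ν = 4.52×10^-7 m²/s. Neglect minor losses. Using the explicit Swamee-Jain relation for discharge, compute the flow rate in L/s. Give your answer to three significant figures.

Q ≈ 184 L/s

Swamee-Jain (Type II): Q = -0.965·√(gD⁵h_f/L)·ln[ε/(3.7D) + √(3.17ν²L/(gD³h_f))]
√(gD⁵h_f/L) = √(9.81·0.526⁵·0.755/909) = 0.01811
ε/(3.7D) = 3.49×10^-6; √(3.17ν²L/(gD³h_f)) = 2.34×10^-5
Q = -0.965·0.01811·ln(2.686×10^-5) = 0.1840 m³/s
Check: V = 0.847 m/s, Re = 9.85×10^5, f = 0.01195, h_f = 0.754 m ≈ 0.755 m ✓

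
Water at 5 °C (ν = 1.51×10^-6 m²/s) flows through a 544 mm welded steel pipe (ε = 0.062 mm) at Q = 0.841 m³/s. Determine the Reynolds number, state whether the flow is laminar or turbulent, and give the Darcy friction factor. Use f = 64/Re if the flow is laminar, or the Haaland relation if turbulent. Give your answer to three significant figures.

Re ≈ 1.30×10^6; turbulent; f ≈ 0.0133

V = 4Q/(πD²) = 3.618 m/s
Re = VD/ν = 3.618·0.544/1.51×10^-6 = 1.30×10^6
Re > 4000 → turbulent; ε/D = 1.14×10^-4
Haaland: f = 0.01328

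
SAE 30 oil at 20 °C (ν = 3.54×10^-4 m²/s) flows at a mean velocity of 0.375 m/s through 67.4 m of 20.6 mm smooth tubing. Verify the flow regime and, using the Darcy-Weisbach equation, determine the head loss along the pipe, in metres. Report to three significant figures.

Re = VD/ν = 0.375·0.02060/3.54×10^-4 = 21.8 → laminar (Re < 2300)
f = 64/Re = 2.933
h_f = f(L/D)V²/(2g) = 2.933·(67.4/0.02060)·0.375²/(2·9.81) = 68.78 m

h_f ≈ 68.8 m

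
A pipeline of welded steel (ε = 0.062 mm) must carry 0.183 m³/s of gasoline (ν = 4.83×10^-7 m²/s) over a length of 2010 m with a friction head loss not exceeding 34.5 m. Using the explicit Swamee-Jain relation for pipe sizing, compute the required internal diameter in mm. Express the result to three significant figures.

Swamee-Jain (Type III): D = 0.66·[ε^1.25·(LQ²/(gh_f))^4.75 + ν·Q^9.4·(L/(gh_f))^5.2]^0.04
LQ²/(gh_f) = 0.1989; L/(gh_f) = 5.939
Term 1 = ε^1.25·(…)^4.75 = 2.56×10^-9; Term 2 = ν·Q^9.4·(…)^5.2 = 5.95×10^-10
D = 0.66·(2.56×10^-9 + 5.95×10^-10)^0.04 = 0.3017 m = 302 mm
Check: V = 2.56 m/s, Re = 1.60×10^6, f = 0.01450, h_f = 32.3 m ≈ 34.5 m ✓

D ≈ 302 mm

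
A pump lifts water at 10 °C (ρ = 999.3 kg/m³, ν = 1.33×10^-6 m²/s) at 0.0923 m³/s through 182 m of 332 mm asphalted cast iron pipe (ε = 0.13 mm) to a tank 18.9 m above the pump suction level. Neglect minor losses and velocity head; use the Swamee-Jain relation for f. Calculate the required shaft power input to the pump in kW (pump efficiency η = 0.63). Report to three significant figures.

P_shaft ≈ 28.0 kW

V = 4Q/(πD²) = 1.066 m/s; Re = 2.66×10^5; ε/D = 3.92×10^-4; f = 0.01785
h_f = f(L/D)V²/2g = 0.5670 m
Total head H = z + h_f = 18.9 + 0.5670 = 19.47 m
P_hyd = ρgQH = 999.3·9.81·0.0923·19.47 = 17.61 kW
P_shaft = P_hyd/η = 17.61/0.63 = 27.96 kW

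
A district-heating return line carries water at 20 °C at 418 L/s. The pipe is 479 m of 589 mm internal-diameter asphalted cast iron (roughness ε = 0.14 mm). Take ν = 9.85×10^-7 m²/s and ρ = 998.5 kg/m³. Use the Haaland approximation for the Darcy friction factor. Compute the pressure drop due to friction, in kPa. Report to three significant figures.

Δp ≈ 14.4 kPa

V = 4Q/(πD²) = 4·0.418/(π·0.589²) = 1.534 m/s
Re = VD/ν = 1.534·0.589/9.85×10^-7 = 9.17×10^5 → turbulent
ε/D = 0.14/589 = 2.38×10^-4
Haaland: f = 0.01506
h_f = f(L/D)V²/(2g) = 0.01506·(479/0.589)·1.534²/(2·9.81) = 1.469 m
Δp = ρg·h_f = 998.5·9.81·1.469 = 14.39 kPa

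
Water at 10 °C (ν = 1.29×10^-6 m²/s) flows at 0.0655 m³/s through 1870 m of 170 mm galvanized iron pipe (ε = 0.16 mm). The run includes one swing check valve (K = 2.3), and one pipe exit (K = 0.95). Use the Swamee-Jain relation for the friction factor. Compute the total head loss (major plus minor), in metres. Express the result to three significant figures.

V = 4Q/(πD²) = 2.886 m/s; V²/2g = 0.4244 m
Re = 3.80×10^5, ε/D = 9.41×10^-4 → f = 0.02029 (Swamee-Jain)
Major: h_f = f(L/D)·V²/2g = 0.02029·11000·0.4244 = 94.73 m
Minor: ΣK = 3.25; h_m = ΣK·V²/2g = 1.379 m
Total H_L = 94.73 + 1.379 = 96.11 m

H_L ≈ 96.1 m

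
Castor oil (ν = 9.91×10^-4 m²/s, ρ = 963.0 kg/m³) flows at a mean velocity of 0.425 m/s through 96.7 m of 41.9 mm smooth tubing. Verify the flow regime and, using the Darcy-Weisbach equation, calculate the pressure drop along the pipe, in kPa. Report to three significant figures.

Re = VD/ν = 0.425·0.04190/9.91×10^-4 = 18.0 → laminar (Re < 2300)
f = 64/Re = 3.562
h_f = f(L/D)V²/(2g) = 3.562·(96.7/0.04190)·0.425²/(2·9.81) = 75.67 m
Δp = ρg·h_f = 963.0·9.81·75.67 = 714.9 kPa

Δp ≈ 715 kPa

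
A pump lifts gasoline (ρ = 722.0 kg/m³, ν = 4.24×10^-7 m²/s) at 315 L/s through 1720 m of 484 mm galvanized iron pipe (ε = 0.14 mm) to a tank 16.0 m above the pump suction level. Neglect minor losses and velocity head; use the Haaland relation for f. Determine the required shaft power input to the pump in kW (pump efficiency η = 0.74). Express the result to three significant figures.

V = 4Q/(πD²) = 1.712 m/s; Re = 1.95×10^6; ε/D = 2.89×10^-4; f = 0.01520
h_f = f(L/D)V²/2g = 8.069 m
Total head H = z + h_f = 16.0 + 8.069 = 24.07 m
P_hyd = ρgQH = 722.0·9.81·0.315·24.07 = 53.70 kW
P_shaft = P_hyd/η = 53.70/0.74 = 72.57 kW

P_shaft ≈ 72.6 kW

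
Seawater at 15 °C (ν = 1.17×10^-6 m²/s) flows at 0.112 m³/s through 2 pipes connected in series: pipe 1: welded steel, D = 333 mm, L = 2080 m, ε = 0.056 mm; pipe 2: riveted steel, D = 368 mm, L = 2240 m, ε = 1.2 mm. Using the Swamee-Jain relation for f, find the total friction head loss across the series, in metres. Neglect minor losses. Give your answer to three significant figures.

H ≈ 17.7 m

Pipe 1: V = 1.286 m/s, Re = 3.66×10^5, ε/D = 1.68×10^-4, f = 0.01569, h_1 = f(L/D)V²/2g = 8.261 m
Pipe 2: V = 1.053 m/s, Re = 3.31×10^5, ε/D = 0.00326, f = 0.02731, h_2 = f(L/D)V²/2g = 9.396 m
Series → Q common, losses add: H = Σh = 17.66 m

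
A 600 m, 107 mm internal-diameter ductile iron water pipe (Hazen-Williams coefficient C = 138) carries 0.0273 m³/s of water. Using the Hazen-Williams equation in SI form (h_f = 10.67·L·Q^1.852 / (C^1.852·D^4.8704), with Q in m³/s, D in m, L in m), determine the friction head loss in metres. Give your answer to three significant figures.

h_f ≈ 47.2 m

h_f = 10.67·600·0.0273^1.852 / (138^1.852·0.107^4.8704) = 47.24 m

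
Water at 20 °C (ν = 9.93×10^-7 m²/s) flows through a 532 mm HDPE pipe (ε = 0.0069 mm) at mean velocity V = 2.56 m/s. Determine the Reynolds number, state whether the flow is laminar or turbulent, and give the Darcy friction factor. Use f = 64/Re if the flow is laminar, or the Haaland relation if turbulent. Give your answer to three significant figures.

Re ≈ 1.37×10^6; turbulent; f ≈ 0.0113

Re = VD/ν = 2.560·0.532/9.93×10^-7 = 1.37×10^6
Re > 4000 → turbulent; ε/D = 1.30×10^-5
Haaland: f = 0.01129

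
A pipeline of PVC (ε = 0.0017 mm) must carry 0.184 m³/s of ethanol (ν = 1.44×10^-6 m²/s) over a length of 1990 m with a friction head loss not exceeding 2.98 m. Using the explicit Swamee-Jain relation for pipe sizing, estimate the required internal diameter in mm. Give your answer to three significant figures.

D ≈ 491 mm

Swamee-Jain (Type III): D = 0.66·[ε^1.25·(LQ²/(gh_f))^4.75 + ν·Q^9.4·(L/(gh_f))^5.2]^0.04
LQ²/(gh_f) = 2.305; L/(gh_f) = 68.07
Term 1 = ε^1.25·(…)^4.75 = 3.24×10^-6; Term 2 = ν·Q^9.4·(…)^5.2 = 6.01×10^-4
D = 0.66·(3.24×10^-6 + 6.01×10^-4)^0.04 = 0.4907 m = 491 mm
Check: V = 0.973 m/s, Re = 3.32×10^5, f = 0.01415, h_f = 2.77 m ≈ 2.98 m ✓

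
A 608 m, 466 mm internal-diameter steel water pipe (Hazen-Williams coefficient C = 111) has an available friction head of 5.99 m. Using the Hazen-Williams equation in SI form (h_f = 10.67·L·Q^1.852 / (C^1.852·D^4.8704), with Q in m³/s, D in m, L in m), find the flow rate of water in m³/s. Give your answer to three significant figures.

Rearranging: Q = [h_f·C^1.852·D^4.8704 / (10.67·L)]^(1/1.852)
Q = [5.99·111^1.852·0.466^4.8704 / (10.67·608)]^0.540 = 0.3425 m³/s

Q ≈ 0.343 m³/s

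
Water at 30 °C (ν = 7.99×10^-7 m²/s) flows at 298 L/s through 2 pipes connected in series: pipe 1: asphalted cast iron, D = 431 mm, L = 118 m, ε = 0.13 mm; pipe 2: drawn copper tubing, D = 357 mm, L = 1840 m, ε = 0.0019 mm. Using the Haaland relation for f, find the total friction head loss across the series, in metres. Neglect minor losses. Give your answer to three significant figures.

H ≈ 26.9 m

Pipe 1: V = 2.043 m/s, Re = 1.10×10^6, ε/D = 3.02×10^-4, f = 0.01556, h_1 = f(L/D)V²/2g = 0.9060 m
Pipe 2: V = 2.977 m/s, Re = 1.33×10^6, ε/D = 5.32×10^-6, f = 0.01116, h_2 = f(L/D)V²/2g = 25.99 m
Series → Q common, losses add: H = Σh = 26.89 m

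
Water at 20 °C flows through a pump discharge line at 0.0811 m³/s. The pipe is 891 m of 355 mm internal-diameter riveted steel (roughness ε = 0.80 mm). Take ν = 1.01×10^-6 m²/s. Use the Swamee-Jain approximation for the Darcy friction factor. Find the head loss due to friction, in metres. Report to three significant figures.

h_f ≈ 2.14 m

V = 4Q/(πD²) = 4·0.0811/(π·0.355²) = 0.8194 m/s
Re = VD/ν = 0.8194·0.355/1.01×10^-6 = 2.88×10^5 → turbulent
ε/D = 0.80/355 = 0.00225
Swamee-Jain: f = 0.02491
h_f = f(L/D)V²/(2g) = 0.02491·(891/0.355)·0.8194²/(2·9.81) = 2.139 m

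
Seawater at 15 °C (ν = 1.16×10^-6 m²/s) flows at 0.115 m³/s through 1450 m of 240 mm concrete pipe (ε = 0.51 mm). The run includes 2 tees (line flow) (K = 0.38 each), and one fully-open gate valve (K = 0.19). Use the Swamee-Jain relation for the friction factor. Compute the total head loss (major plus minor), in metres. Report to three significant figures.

V = 4Q/(πD²) = 2.542 m/s; V²/2g = 0.3294 m
Re = 5.26×10^5, ε/D = 0.00213 → f = 0.02425 (Swamee-Jain)
Major: h_f = f(L/D)·V²/2g = 0.02425·6042·0.3294 = 48.25 m
Minor: ΣK = 0.950; h_m = ΣK·V²/2g = 0.3129 m
Total H_L = 48.25 + 0.3129 = 48.56 m

H_L ≈ 48.6 m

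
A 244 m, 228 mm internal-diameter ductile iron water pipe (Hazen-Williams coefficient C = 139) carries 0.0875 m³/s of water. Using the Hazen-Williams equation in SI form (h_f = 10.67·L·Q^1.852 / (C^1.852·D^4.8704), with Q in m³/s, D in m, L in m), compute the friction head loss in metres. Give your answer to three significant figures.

h_f ≈ 4.12 m

h_f = 10.67·244·0.0875^1.852 / (139^1.852·0.228^4.8704) = 4.115 m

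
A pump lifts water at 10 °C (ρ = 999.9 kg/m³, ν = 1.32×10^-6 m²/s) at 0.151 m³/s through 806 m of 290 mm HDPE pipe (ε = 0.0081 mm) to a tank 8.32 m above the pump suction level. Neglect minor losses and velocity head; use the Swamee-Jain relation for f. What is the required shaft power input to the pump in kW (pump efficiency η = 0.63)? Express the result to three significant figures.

P_shaft ≈ 43.1 kW

V = 4Q/(πD²) = 2.286 m/s; Re = 5.02×10^5; ε/D = 2.79×10^-5; f = 0.01352
h_f = f(L/D)V²/2g = 10.01 m
Total head H = z + h_f = 8.32 + 10.01 = 18.33 m
P_hyd = ρgQH = 999.9·9.81·0.151·18.33 = 27.14 kW
P_shaft = P_hyd/η = 27.14/0.63 = 43.08 kW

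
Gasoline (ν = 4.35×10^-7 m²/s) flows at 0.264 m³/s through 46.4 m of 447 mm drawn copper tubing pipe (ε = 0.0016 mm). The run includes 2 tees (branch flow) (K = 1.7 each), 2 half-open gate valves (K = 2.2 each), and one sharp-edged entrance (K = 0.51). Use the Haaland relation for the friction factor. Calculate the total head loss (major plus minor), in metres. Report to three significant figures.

H_L ≈ 1.36 m

V = 4Q/(πD²) = 1.682 m/s; V²/2g = 0.1442 m
Re = 1.73×10^6, ε/D = 3.58×10^-6 → f = 0.01068 (Haaland)
Major: h_f = f(L/D)·V²/2g = 0.01068·103.8·0.1442 = 0.1599 m
Minor: ΣK = 8.31; h_m = ΣK·V²/2g = 1.199 m
Total H_L = 0.1599 + 1.199 = 1.359 m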